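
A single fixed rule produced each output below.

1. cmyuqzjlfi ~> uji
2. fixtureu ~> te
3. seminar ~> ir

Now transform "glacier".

cr

In each case the input is transformed by: keep one character in every 3, starting at position 1 (positions 1st, 4th, 7th, ...), then delete the first character.
Working it through for "glacier": intermediate "gcr", final "cr".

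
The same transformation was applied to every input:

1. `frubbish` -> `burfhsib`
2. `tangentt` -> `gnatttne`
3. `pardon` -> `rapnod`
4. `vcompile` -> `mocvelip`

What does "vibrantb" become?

rbivbtna

In each case the input is transformed by: swap the front and back halves of the string, then reverse the string.
Applying both steps to "vibrantb": "antbvibr", then "rbivbtna".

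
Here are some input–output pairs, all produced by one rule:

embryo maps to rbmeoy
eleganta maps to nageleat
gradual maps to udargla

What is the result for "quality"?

Each output is the input with this applied: move the last 2 characters to the front (rotate right by 2), then reverse the string.
Starting from "quality": after the first operation, "tyquali"; after the second, "ilauqyt".

ilauqyt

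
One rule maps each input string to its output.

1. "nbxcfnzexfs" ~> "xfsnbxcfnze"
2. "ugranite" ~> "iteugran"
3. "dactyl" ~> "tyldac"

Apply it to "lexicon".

In each case the input is transformed by: move the last 3 characters to the front (rotate right by 3).
On "lexicon" that produces "conlexi".

conlexi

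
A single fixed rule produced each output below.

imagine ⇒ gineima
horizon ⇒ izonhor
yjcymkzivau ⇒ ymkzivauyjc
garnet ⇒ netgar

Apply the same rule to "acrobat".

obatacr

In each case the input is transformed by: move the first 3 characters to the end (rotate left by 3).
For "acrobat" the result is "obatacr".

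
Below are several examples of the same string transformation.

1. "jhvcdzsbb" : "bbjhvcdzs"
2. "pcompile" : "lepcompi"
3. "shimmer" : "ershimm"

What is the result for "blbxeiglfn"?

fnblbxeigl

The pattern: move the last 2 characters to the front (rotate right by 2).
On "blbxeiglfn" that produces "fnblbxeigl".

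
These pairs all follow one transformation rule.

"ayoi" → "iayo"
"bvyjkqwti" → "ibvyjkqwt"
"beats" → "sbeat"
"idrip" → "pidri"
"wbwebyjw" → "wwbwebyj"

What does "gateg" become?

ggate

In each case the input is transformed by: move the last character to the front.
Applying that to "gateg" gives "ggate".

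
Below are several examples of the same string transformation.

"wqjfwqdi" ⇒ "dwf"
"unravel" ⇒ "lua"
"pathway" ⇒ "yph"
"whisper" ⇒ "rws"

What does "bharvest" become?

In each case the input is transformed by: keep one character in every 3, starting at position 1 (positions 1st, 4th, 7th, ...), then move the last character to the front.
Starting from "bharvest": after the first operation, "brs"; after the second, "sbr".

sbr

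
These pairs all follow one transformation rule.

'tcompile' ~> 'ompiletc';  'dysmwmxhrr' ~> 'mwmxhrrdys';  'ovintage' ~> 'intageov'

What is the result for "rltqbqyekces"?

The pattern: swap the front and back halves of the string, then move the last 2 characters to the front (rotate right by 2).
On "rltqbqyekces": the first step gives "yekcesrltqbq", and the second then gives "bqyekcesrltq".

bqyekcesrltq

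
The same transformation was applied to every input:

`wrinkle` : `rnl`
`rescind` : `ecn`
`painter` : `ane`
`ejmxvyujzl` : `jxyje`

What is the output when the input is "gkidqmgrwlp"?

Rule — swap the first and last characters, then keep every other character starting from the second (positions 2nd, 4th, 6th, ...).
Applying that to "gkidqmgrwlp" gives "kdmrl".

kdmrl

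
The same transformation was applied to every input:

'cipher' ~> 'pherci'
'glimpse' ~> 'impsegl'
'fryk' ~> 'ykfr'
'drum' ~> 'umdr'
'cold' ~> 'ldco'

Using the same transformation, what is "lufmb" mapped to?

The pattern: move the first 2 characters to the end (rotate left by 2).
For "lufmb" the result is "fmblu".

fmblu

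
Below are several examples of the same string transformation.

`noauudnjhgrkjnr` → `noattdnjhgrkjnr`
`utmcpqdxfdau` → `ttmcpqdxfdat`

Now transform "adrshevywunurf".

adrshevywtntrf

The rule is to replace every "u" with "t".
So "adrshevywunurf" becomes "adrshevywtntrf".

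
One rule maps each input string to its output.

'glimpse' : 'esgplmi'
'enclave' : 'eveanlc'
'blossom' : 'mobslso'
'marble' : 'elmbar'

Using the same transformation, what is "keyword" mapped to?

drkoewy

In each case the input is transformed by: move the last character to the front, then take characters alternately from the front and the back (1st, last, 2nd, 2nd-last, ...).
Starting from "keyword": after the first operation, "dkeywor"; after the second, "drkoewy".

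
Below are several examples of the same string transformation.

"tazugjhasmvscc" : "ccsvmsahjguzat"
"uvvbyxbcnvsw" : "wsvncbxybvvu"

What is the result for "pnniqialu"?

ulaiqinnp

The pattern: reverse the string.
On "pnniqialu" that produces "ulaiqinnp".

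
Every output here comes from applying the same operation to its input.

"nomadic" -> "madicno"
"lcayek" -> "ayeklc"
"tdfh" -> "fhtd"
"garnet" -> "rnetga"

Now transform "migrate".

gratemi

The transformation: move the first 2 characters to the end (rotate left by 2).
For "migrate" the result is "gratemi".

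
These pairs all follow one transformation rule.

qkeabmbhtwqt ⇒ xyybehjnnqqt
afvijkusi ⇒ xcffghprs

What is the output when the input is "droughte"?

abdeloqr

In each case the input is transformed by: sort the characters into alphabetical order, then shift every letter 3 places backward in the alphabet (wrapping around).
Applying both steps to "droughte": "deghortu", then "abdeloqr".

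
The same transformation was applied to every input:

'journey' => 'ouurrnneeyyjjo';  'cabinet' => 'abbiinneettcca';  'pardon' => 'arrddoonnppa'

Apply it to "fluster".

Rule — double every character, then move the first 3 characters to the end (rotate left by 3).
Starting from "fluster": after the first operation, "fflluusstteerr"; after the second, "luusstteerrffl".

luusstteerrffl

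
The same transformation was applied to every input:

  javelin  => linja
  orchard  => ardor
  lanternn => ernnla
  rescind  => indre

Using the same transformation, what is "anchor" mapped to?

In each case the input is transformed by: move the first 2 characters to the end (rotate left by 2), then delete the first 2 characters.
On "anchor": the first step gives "choran", and the second then gives "oran".

oran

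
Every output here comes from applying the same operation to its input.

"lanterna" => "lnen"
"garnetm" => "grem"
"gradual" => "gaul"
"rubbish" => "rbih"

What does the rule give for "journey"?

What's happening: keep every other character starting from the first (positions 1st, 3rd, 5th, ...).
Doing the same to "journey": "juny".

juny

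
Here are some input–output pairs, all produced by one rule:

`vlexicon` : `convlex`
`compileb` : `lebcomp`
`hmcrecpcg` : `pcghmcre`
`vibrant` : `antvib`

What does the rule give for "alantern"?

ernalan

In each case the input is transformed by: move the last 3 characters to the front (rotate right by 3), then delete the last character.
For "alantern", step one produces "ernalant"; step two turns that into "ernalan".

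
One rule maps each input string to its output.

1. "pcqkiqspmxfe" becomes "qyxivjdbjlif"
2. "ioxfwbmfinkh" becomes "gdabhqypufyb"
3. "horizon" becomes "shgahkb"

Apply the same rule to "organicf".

bvyhkztg

Looking at the pairs, the operation is to move the last 3 characters to the front (rotate right by 3), then shift every letter 7 places backward in the alphabet (wrapping around).
Working it through for "organicf": intermediate "icforgan", final "bvyhkztg".
(Check on "horizon": → "zonhori" → "shgahkb" ✓)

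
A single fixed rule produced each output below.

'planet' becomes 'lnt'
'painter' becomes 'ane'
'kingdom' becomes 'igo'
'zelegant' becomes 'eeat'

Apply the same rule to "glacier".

The transformation: keep every other character starting from the second (positions 2nd, 4th, 6th, ...).
"glacier" → "lce".

lce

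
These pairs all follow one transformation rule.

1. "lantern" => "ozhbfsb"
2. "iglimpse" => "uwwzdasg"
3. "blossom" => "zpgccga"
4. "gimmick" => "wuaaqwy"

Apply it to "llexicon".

zzlsqwbc

What's happening: shift every letter 12 places backward in the alphabet (wrapping around), then swap each adjacent pair of characters (1↔2, 3↔4, ...).
"llexicon" → "zzlsqwbc".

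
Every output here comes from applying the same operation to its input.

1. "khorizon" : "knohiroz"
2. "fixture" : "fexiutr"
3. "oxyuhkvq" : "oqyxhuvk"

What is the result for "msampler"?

mraspmel

Each output is the input with this applied: move the last character to the front, then swap each adjacent pair of characters (1↔2, 3↔4, ...).
For "msampler", step one produces "rmsample"; step two turns that into "mraspmel".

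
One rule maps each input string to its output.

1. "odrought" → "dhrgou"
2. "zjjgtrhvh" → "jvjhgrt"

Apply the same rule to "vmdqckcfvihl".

Rule — take characters alternately from the front and the back (1st, last, 2nd, 2nd-last, ...), then delete the first 2 characters.
On "vmdqckcfvihl": the first step gives "vlmhdiqvcfkc", and the second then gives "mhdiqvcfkc".

mhdiqvcfkc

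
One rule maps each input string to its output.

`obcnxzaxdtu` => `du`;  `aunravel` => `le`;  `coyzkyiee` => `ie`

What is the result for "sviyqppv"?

vp

In each case the input is transformed by: swap each adjacent pair of characters (1↔2, 3↔4, ...), then keep only the last 2 characters.
Applying both steps to "sviyqppv": "vsyipqvp", then "vp".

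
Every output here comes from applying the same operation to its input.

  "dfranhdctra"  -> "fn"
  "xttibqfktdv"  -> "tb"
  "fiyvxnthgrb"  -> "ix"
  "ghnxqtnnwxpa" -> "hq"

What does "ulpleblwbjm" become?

le

Rule — keep one character in every 3, starting at position 2 (positions 2nd, 5th, 8th, ...), then keep only the first 2 characters.
On "ulpleblwbjm": the first step gives "lewm", and the second then gives "le".
(Check on "xttibqfktdv": → "tbkv" → "tb" ✓)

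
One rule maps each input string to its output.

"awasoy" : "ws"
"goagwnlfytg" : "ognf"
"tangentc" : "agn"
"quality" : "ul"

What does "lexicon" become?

ei

The rule is to keep every other character starting from the second (positions 2nd, 4th, 6th, ...), then delete the last character.
Starting from "lexicon": after the first operation, "eio"; after the second, "ei".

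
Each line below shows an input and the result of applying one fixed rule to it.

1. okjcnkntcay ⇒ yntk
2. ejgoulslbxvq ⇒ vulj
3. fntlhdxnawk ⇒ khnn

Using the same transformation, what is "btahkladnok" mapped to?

The pattern: keep one character in every 3, starting at position 2 (positions 2nd, 5th, 8th, ...), then swap the first and last characters.
On "btahkladnok": the first step gives "tkdk", and the second then gives "kkdt".
(Check on "okjcnkntcay": → "knty" → "yntk" ✓)

kkdt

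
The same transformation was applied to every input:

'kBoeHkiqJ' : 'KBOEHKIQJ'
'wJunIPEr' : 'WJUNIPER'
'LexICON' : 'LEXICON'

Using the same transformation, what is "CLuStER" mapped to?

CLUSTER

Looking at the pairs, the operation is to convert every letter to uppercase.
"CLuStER" → "CLUSTER".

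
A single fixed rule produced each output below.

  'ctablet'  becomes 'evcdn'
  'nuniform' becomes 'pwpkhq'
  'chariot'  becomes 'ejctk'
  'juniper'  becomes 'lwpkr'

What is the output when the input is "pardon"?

rctf

The rule is to delete the last 2 characters, then shift every letter 2 places forward in the alphabet (wrapping around).
For "pardon", step one produces "pard"; step two turns that into "rctf".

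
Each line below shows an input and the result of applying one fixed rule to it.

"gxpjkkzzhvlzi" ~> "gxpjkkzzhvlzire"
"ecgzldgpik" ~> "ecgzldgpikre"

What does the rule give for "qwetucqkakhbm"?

qwetucqkakhbmre

In each case the input is transformed by: append "re".
"qwetucqkakhbm" → "qwetucqkakhbmre".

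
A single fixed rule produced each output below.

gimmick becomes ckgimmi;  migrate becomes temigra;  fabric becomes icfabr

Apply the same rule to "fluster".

erflust

Each output is the input with this applied: move the last 2 characters to the front (rotate right by 2).
So "fluster" becomes "erflust".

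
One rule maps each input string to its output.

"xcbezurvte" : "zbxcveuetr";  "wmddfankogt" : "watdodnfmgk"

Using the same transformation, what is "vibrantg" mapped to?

Rule — sort the characters into reverse alphabetical order, then take characters alternately from the front and the back (1st, last, 2nd, 2nd-last, ...).
Working it through for "vibrantg": intermediate "vtrnigba", final "vatbrgni".

vatbrgni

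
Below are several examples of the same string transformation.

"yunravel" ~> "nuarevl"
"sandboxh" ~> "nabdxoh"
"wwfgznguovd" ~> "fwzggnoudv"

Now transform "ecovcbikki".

In each case the input is transformed by: delete the first character, then swap each adjacent pair of characters (1↔2, 3↔4, ...).
Doing the same to "ecovcbikki": "occvibkki".

occvibkki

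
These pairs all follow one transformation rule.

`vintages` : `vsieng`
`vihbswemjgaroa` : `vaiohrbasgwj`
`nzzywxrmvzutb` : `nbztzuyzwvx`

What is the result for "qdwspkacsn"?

qndswcsa

The pattern: take characters alternately from the front and the back (1st, last, 2nd, 2nd-last, ...), then delete the last 2 characters.
On "qdwspkacsn": the first step gives "qndswcsapk", and the second then gives "qndswcsa".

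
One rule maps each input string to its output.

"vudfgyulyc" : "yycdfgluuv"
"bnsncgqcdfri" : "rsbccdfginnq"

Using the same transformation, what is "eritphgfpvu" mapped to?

uvefghipprt

In each case the input is transformed by: sort the characters into alphabetical order, then move the last 2 characters to the front (rotate right by 2).
On "eritphgfpvu": the first step gives "efghipprtuv", and the second then gives "uvefghipprt".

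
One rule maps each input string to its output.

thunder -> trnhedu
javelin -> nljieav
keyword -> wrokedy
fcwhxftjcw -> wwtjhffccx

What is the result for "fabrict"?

rifcbat

Rule — sort the characters into reverse alphabetical order, then move the first character to the end.
"fabrict" → "rifcbat".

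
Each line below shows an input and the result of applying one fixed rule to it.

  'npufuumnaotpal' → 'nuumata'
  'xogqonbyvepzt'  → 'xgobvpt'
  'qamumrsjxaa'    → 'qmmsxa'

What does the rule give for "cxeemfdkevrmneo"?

cemderno

The rule is to keep every other character starting from the first (positions 1st, 3rd, 5th, ...).
Doing the same to "cxeemfdkevrmneo": "cemderno".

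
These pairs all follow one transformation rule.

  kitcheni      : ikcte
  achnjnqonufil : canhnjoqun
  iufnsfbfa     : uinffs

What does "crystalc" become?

Looking at the pairs, the operation is to swap each adjacent pair of characters (1↔2, 3↔4, ...), then delete the last 3 characters.
Working it through for "crystalc": intermediate "rcsyatcl", final "rcsya".

rcsya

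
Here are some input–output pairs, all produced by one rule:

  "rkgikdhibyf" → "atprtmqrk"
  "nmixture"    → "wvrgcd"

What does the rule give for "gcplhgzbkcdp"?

Each output is the input with this applied: shift every letter 9 places forward in the alphabet (wrapping around), then delete the last 2 characters.
Working it through for "gcplhgzbkcdp": intermediate "plyuqpiktlmy", final "plyuqpiktl".

plyuqpiktl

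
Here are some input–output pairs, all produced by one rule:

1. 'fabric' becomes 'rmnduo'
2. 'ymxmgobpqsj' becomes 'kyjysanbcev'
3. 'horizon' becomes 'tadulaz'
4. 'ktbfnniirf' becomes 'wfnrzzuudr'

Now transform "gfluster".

In each case the input is transformed by: shift every letter 12 places forward in the alphabet (wrapping around).
On "gfluster" that produces "srxgefqd".

srxgefqd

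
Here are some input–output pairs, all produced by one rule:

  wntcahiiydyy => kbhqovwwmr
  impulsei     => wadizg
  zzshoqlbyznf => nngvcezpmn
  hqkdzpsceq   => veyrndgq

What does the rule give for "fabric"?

topf

The pattern: delete the last 2 characters, then shift every letter 12 places backward in the alphabet (wrapping around).
Starting from "fabric": after the first operation, "fabr"; after the second, "topf".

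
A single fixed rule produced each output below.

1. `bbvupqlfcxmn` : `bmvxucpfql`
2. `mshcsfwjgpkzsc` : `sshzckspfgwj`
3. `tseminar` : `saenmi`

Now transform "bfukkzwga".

fguwkzk

In each case the input is transformed by: take characters alternately from the front and the back (1st, last, 2nd, 2nd-last, ...), then delete the first 2 characters.
On "bfukkzwga" that produces "fguwkzk".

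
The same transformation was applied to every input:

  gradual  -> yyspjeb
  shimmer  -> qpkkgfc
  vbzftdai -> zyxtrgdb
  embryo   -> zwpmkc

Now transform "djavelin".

ytljhgcb

Each output is the input with this applied: shift every letter 2 places backward in the alphabet (wrapping around), then sort the characters into reverse alphabetical order.
For "djavelin", step one produces "bhytcjgl"; step two turns that into "ytljhgcb".
(Check on "vbzftdai": → "tzxdrbyg" → "zyxtrgdb" ✓)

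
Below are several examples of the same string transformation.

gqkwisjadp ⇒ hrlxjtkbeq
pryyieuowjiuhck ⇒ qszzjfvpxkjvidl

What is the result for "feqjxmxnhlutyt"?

What's happening: shift every letter 1 place forward in the alphabet (wrapping around).
Applying that to "feqjxmxnhlutyt" gives "gfrkynyoimvuzu".

gfrkynyoimvuzu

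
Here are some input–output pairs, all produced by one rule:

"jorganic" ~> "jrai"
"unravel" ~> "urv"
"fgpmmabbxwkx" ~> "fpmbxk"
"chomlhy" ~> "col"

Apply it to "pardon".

Each output is the input with this applied: delete the last character, then keep every other character starting from the first (positions 1st, 3rd, 5th, ...).
Working it through for "pardon": intermediate "pardo", final "pro".

pro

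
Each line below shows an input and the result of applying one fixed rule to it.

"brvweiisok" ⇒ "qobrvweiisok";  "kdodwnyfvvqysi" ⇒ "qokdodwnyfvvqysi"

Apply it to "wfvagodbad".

qowfvagodbad

The transformation: prepend "qo".
Applying that to "wfvagodbad" gives "qowfvagodbad".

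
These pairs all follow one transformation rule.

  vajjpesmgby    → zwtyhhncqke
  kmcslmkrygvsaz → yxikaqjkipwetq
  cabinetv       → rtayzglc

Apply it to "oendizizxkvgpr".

npmclbgxgxvite

Rule — move the last 2 characters to the front (rotate right by 2), then shift every letter 2 places backward in the alphabet (wrapping around).
On "oendizizxkvgpr" that produces "npmclbgxgxvite".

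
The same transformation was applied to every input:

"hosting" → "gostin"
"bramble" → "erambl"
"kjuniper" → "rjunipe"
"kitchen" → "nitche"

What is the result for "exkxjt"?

txkxj

In each case the input is transformed by: delete the first character, then move the last character to the front.
Applying both steps to "exkxjt": "xkxjt", then "txkxj".
(Check on "bramble": → "ramble" → "erambl" ✓)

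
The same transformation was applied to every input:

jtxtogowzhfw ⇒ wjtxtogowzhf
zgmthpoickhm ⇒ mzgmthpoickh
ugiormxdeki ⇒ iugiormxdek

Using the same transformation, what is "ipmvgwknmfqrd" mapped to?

What's happening: move the last character to the front.
Doing the same to "ipmvgwknmfqrd": "dipmvgwknmfqr".

dipmvgwknmfqr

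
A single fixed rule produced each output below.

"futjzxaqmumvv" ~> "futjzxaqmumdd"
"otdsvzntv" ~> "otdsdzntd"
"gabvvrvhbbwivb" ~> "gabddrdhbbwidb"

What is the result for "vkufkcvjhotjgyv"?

dkufkcdjhotjgyd

Rule — replace every "v" with "d".
For "vkufkcvjhotjgyv" the result is "dkufkcdjhotjgyd".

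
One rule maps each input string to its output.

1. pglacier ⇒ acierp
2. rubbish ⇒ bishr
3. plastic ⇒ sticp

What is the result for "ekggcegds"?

The pattern: move the first 3 characters to the end (rotate left by 3), then delete the last 2 characters.
Applying both steps to "ekggcegds": "gcegdsekg", then "gcegdse".

gcegdse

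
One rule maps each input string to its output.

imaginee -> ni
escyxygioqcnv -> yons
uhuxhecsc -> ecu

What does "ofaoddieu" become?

Rule — move the first 3 characters to the end (rotate left by 3), then keep one character in every 3, starting at position 3 (positions 3rd, 6th, 9th, ...).
For "ofaoddieu", step one produces "oddieuofa"; step two turns that into "dua".

dua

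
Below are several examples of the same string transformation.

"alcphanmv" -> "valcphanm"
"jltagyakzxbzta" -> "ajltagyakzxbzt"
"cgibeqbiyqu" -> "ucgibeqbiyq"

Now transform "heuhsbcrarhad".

In each case the input is transformed by: move the last character to the front.
For "heuhsbcrarhad" the result is "dheuhsbcrarha".

dheuhsbcrarha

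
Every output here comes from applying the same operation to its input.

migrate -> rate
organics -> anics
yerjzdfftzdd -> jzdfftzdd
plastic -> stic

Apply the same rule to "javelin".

elin

What's happening: delete the first 3 characters.
So "javelin" becomes "elin".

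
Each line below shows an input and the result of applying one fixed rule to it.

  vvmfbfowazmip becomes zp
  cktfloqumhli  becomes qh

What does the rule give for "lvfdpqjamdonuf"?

du

The transformation: keep one character in every 3, starting at position 1 (positions 1st, 4th, 7th, ...), then keep only the last 2 characters.
Applying that to "lvfdpqjamdonuf" gives "du".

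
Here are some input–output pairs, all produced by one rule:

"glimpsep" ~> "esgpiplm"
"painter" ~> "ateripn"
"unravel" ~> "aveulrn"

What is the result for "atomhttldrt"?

What's happening: sort the characters into alphabetical order, then take characters alternately from the front and the back (1st, last, 2nd, 2nd-last, ...).
For "atomhttldrt", step one produces "adhlmortttt"; step two turns that into "atdthtltmro".

atdthtltmro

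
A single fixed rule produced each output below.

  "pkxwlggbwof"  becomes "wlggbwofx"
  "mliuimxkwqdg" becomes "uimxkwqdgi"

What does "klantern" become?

nterna

The transformation: delete the first 2 characters, then move the first character to the end.
"klantern" → "antern" → "nterna".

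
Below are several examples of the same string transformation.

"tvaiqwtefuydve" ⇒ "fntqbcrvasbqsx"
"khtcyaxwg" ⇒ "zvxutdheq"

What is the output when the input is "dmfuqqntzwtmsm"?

What's happening: shift every letter 3 places backward in the alphabet (wrapping around), then move the first 3 characters to the end (rotate left by 3).
Applying both steps to "dmfuqqntzwtmsm": "ajcrnnkqwtqjpj", then "rnnkqwtqjpjajc".
(Check on "tvaiqwtefuydve": → "qsxfntqbcrvasb" → "fntqbcrvasbqsx" ✓)

rnnkqwtqjpjajc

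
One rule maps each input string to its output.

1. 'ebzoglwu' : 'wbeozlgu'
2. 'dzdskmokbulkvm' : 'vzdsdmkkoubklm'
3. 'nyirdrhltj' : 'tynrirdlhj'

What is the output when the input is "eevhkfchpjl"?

The transformation: swap each adjacent pair of characters (1↔2, 3↔4, ...), then move the last character to the front.
Starting from "eevhkfchpjl": after the first operation, "eehvfkhcjpl"; after the second, "leehvfkhcjp".
(Check on "ebzoglwu": → "beozlguw" → "wbeozlgu" ✓)

leehvfkhcjp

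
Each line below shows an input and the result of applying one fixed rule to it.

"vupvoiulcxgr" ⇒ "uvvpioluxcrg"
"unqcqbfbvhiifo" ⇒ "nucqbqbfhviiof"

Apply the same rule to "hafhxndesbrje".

ahhfnxedbsjre

Each output is the input with this applied: swap each adjacent pair of characters (1↔2, 3↔4, ...).
For "hafhxndesbrje" the result is "ahhfnxedbsjre".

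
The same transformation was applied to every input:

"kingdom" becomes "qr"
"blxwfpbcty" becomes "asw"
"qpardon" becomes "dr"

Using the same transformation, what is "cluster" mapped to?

xh

Rule — shift every letter 3 places forward in the alphabet (wrapping around), then keep one character in every 3, starting at position 3 (positions 3rd, 6th, 9th, ...).
"cluster" → "xh".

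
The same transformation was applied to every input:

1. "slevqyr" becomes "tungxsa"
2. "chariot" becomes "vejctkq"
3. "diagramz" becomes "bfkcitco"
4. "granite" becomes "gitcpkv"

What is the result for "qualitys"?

uswcnkva

The transformation: shift every letter 2 places forward in the alphabet (wrapping around), then move the last character to the front.
Working it through for "qualitys": intermediate "swcnkvau", final "uswcnkva".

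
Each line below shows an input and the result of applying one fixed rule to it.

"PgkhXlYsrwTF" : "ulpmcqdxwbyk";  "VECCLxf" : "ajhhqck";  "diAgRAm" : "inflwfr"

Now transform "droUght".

The rule is to shift every letter 5 places forward in the alphabet (wrapping around), then convert every letter to lowercase.
Working it through for "droUght": intermediate "iwtZlmy", final "iwtzlmy".

iwtzlmy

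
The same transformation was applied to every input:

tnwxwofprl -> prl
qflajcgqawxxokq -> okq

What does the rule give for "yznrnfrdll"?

The pattern: keep only the last 3 characters.
Doing the same to "yznrnfrdll": "dll".

dll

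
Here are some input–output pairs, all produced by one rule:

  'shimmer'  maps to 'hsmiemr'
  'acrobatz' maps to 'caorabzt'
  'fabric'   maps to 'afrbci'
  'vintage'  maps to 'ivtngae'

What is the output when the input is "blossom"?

lbsoosm

Looking at the pairs, the operation is to swap each adjacent pair of characters (1↔2, 3↔4, ...).
"blossom" → "lbsoosm".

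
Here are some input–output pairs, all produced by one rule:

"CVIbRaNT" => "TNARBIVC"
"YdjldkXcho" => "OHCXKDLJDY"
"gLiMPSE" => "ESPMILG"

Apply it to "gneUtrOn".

The pattern: reverse the string, then convert every letter to uppercase.
For "gneUtrOn", step one produces "nOrtUeng"; step two turns that into "NORTUENG".

NORTUENG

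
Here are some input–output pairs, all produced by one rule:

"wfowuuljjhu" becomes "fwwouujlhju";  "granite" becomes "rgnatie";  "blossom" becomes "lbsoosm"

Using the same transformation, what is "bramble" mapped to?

rbmalbe

In each case the input is transformed by: swap each adjacent pair of characters (1↔2, 3↔4, ...).
"bramble" → "rbmalbe".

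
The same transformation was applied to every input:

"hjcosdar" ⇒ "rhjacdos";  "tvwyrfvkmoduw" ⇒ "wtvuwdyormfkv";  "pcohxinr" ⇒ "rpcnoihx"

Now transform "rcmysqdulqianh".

hrcnmayisqqldu

What's happening: swap the first and last characters, then take characters alternately from the front and the back (1st, last, 2nd, 2nd-last, ...).
For "rcmysqdulqianh", step one produces "hcmysqdulqianr"; step two turns that into "hrcnmayisqqldu".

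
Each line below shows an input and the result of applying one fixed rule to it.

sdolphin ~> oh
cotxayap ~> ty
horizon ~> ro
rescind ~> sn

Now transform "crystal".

Each output is the input with this applied: keep one character in every 3, starting at position 3 (positions 3rd, 6th, 9th, ...).
Doing the same to "crystal": "ya".

ya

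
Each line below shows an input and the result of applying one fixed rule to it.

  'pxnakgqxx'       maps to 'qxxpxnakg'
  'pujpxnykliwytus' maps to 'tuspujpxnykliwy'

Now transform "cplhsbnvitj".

itjcplhsbnv

What's happening: move the last 3 characters to the front (rotate right by 3).
On "cplhsbnvitj" that produces "itjcplhsbnv".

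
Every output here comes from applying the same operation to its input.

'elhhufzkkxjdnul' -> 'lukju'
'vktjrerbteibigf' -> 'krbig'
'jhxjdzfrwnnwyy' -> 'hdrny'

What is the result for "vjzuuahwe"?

The pattern: keep one character in every 3, starting at position 2 (positions 2nd, 5th, 8th, ...).
So "vjzuuahwe" becomes "juw".

juw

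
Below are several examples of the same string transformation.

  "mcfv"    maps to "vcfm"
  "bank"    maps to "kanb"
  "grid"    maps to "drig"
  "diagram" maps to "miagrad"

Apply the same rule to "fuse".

eusf

Rule — swap the first and last characters.
Doing the same to "fuse": "eusf".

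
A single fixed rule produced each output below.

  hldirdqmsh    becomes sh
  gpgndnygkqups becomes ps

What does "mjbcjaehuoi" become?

In each case the input is transformed by: keep only the last 2 characters.
For "mjbcjaehuoi" the result is "oi".

oi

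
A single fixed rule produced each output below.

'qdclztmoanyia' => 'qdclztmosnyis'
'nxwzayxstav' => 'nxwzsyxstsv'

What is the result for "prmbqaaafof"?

prmbqsssfof

What's happening: replace every "a" with "s".
Doing the same to "prmbqaaafof": "prmbqsssfof".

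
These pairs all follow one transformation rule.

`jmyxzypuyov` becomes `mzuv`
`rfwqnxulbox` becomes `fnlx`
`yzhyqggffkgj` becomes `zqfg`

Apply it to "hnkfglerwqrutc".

ngrrc

What's happening: keep one character in every 3, starting at position 2 (positions 2nd, 5th, 8th, ...).
Applying that to "hnkfglerwqrutc" gives "ngrrc".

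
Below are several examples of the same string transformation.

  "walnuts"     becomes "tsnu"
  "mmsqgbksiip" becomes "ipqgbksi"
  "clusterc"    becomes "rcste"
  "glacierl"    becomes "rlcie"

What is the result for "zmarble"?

In each case the input is transformed by: delete the first 3 characters, then move the last 2 characters to the front (rotate right by 2).
For "zmarble", step one produces "rble"; step two turns that into "lerb".

lerb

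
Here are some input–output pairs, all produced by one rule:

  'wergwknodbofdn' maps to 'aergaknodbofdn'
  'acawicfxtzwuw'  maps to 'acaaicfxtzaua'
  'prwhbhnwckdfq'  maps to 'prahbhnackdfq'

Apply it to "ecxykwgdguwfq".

Looking at the pairs, the operation is to replace every "w" with "a".
For "ecxykwgdguwfq" the result is "ecxykagdguafq".

ecxykagdguafq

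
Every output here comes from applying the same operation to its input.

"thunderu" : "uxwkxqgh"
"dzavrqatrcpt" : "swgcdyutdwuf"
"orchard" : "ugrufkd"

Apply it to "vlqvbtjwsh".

The transformation: move the last 2 characters to the front (rotate right by 2), then shift every letter 3 places forward in the alphabet (wrapping around).
For "vlqvbtjwsh", step one produces "shvlqvbtjw"; step two turns that into "vkyotyewmz".

vkyotyewmz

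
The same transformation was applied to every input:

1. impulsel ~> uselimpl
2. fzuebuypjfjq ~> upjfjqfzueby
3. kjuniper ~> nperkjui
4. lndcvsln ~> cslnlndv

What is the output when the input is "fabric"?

bicfar

What's happening: swap the front and back halves of the string, then swap the first and last characters.
Working it through for "fabric": intermediate "ricfab", final "bicfar".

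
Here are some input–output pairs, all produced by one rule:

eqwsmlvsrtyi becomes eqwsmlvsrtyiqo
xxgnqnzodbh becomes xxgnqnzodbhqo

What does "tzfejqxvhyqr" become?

tzfejqxvhyqrqo

The rule is to append "qo".
For "tzfejqxvhyqr" the result is "tzfejqxvhyqrqo".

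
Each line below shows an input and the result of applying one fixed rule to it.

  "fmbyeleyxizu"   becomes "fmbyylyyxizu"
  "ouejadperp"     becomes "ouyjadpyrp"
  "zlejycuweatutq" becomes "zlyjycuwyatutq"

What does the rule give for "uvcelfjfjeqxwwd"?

Looking at the pairs, the operation is to replace every "e" with "y".
So "uvcelfjfjeqxwwd" becomes "uvcylfjfjyqxwwd".

uvcylfjfjyqxwwd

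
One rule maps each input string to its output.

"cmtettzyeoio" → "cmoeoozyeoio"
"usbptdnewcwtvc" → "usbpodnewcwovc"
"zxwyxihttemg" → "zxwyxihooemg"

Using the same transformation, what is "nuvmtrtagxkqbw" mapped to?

Rule — replace every "t" with "o".
"nuvmtrtagxkqbw" → "nuvmoroagxkqbw".

nuvmoroagxkqbw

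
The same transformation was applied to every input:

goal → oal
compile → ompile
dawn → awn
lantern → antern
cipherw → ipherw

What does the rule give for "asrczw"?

srczw

In each case the input is transformed by: delete the first character.
For "asrczw" the result is "srczw".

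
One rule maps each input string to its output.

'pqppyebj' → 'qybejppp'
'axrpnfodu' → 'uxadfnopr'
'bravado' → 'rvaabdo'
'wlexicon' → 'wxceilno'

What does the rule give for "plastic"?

stacilp

The pattern: sort the characters into alphabetical order, then move the last 2 characters to the front (rotate right by 2).
So "plastic" becomes "stacilp".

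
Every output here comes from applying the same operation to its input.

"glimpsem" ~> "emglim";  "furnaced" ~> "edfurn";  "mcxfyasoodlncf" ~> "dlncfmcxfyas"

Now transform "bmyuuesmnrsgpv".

Rule — swap the front and back halves of the string, then delete the first 2 characters.
On "bmyuuesmnrsgpv" that produces "rsgpvbmyuues".

rsgpvbmyuues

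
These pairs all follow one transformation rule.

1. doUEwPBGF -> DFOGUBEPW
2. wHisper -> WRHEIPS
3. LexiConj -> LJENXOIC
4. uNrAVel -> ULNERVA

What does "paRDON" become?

PNAORD

The transformation: take characters alternately from the front and the back (1st, last, 2nd, 2nd-last, ...), then convert every letter to uppercase.
For "paRDON" the result is "PNAORD".
(Check on "uNrAVel": → "ulNerVA" → "ULNERVA" ✓)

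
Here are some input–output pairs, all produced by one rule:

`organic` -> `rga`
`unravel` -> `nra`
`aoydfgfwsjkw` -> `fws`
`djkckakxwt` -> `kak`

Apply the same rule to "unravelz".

The pattern: move the last 3 characters to the front (rotate right by 3), then keep only the last 3 characters.
On "unravelz": the first step gives "elzunrav", and the second then gives "rav".
(Check on "unravel": → "velunra" → "nra" ✓)

rav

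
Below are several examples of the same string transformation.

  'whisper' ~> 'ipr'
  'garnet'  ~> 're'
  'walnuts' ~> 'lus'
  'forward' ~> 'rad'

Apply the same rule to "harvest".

ret

Looking at the pairs, the operation is to keep every other character starting from the first (positions 1st, 3rd, 5th, ...), then delete the first character.
Applying both steps to "harvest": "hret", then "ret".
(Check on "whisper": → "wipr" → "ipr" ✓)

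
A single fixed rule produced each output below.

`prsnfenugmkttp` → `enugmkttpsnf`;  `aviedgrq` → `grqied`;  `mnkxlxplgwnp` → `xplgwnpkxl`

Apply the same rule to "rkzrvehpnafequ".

The pattern: delete the first 2 characters, then move the first 3 characters to the end (rotate left by 3).
Doing the same to "rkzrvehpnafequ": "ehpnafequzrv".

ehpnafequzrv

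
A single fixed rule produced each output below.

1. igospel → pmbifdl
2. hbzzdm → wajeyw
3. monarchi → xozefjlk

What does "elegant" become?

dxkqbib

The transformation: shift every letter 3 places backward in the alphabet (wrapping around), then move the first 3 characters to the end (rotate left by 3).
Applying both steps to "elegant": "bibdxkq", then "dxkqbib".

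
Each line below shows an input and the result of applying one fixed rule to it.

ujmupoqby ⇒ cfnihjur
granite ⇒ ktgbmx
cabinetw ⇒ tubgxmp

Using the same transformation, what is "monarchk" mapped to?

hgtkvad

The transformation: delete the first character, then shift every letter 7 places backward in the alphabet (wrapping around).
Working it through for "monarchk": intermediate "onarchk", final "hgtkvad".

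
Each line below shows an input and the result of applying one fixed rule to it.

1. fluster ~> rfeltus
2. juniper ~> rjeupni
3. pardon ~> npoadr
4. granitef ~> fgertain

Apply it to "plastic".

The rule is to take characters alternately from the front and the back (1st, last, 2nd, 2nd-last, ...), then swap each adjacent pair of characters (1↔2, 3↔4, ...).
For "plastic", step one produces "pcliats"; step two turns that into "cpiltas".

cpiltas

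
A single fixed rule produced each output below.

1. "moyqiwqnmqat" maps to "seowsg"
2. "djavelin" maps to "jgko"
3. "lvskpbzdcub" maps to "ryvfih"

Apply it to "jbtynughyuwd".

The rule is to keep every other character starting from the first (positions 1st, 3rd, 5th, ...), then shift every letter 6 places forward in the alphabet (wrapping around).
Working it through for "jbtynughyuwd": intermediate "jtngyw", final "pztmec".

pztmec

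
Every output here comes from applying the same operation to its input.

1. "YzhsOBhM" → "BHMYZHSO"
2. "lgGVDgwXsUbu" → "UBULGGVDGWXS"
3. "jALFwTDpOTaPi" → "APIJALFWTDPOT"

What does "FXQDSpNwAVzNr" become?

ZNRFXQDSPNWAV

The transformation: move the last 3 characters to the front (rotate right by 3), then convert every letter to uppercase.
Starting from "FXQDSpNwAVzNr": after the first operation, "zNrFXQDSpNwAV"; after the second, "ZNRFXQDSPNWAV".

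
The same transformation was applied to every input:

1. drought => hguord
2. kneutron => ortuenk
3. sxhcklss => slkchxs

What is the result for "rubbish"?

sibbur

The transformation: delete the last character, then reverse the string.
Starting from "rubbish": after the first operation, "rubbis"; after the second, "sibbur".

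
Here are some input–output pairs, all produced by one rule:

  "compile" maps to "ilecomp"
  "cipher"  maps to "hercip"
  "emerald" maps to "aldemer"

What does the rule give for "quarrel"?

relquar

What's happening: move the last 3 characters to the front (rotate right by 3).
"quarrel" → "relquar".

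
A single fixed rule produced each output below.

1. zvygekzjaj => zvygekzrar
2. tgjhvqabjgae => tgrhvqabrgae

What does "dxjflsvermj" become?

dxrflsvermr

What's happening: replace every "j" with "r".
For "dxjflsvermj" the result is "dxrflsvermr".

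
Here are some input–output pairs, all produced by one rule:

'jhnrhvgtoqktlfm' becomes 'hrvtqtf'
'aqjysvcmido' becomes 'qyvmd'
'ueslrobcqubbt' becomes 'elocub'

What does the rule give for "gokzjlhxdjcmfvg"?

ozlxjmv

In each case the input is transformed by: keep every other character starting from the second (positions 2nd, 4th, 6th, ...).
For "gokzjlhxdjcmfvg" the result is "ozlxjmv".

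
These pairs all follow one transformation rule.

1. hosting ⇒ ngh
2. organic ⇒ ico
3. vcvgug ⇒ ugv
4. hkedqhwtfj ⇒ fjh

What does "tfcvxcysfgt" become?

In each case the input is transformed by: move the last 2 characters to the front (rotate right by 2), then keep only the first 3 characters.
On "tfcvxcysfgt": the first step gives "gttfcvxcysf", and the second then gives "gtt".

gtt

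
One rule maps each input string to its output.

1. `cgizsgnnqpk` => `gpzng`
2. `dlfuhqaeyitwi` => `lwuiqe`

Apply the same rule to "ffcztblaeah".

fazab

Looking at the pairs, the operation is to keep every other character starting from the second (positions 2nd, 4th, 6th, ...), then take characters alternately from the front and the back (1st, last, 2nd, 2nd-last, ...).
On "ffcztblaeah": the first step gives "fzbaa", and the second then gives "fazab".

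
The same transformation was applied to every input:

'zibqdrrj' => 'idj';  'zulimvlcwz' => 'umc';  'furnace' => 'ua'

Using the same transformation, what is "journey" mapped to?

on

What's happening: keep one character in every 3, starting at position 2 (positions 2nd, 5th, 8th, ...).
So "journey" becomes "on".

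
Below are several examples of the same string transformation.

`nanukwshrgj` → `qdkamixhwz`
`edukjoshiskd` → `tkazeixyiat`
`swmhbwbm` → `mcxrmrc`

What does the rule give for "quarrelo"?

The transformation: delete the first character, then shift every letter 10 places backward in the alphabet (wrapping around).
Doing the same to "quarrelo": "kqhhube".
(Check on "nanukwshrgj": → "anukwshrgj" → "qdkamixhwz" ✓)

kqhhube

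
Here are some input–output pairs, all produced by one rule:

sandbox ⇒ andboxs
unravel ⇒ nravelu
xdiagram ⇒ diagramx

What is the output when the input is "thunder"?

Rule — move the first character to the end.
Applying that to "thunder" gives "hundert".

hundert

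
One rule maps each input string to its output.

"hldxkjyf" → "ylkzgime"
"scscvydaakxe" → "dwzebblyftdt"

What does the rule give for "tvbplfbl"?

qmgcmuwc

Looking at the pairs, the operation is to move the first 3 characters to the end (rotate left by 3), then shift every letter 1 place forward in the alphabet (wrapping around).
Applying that to "tvbplfbl" gives "qmgcmuwc".
(Check on "scscvydaakxe": → "cvydaakxescs" → "dwzebblyftdt" ✓)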